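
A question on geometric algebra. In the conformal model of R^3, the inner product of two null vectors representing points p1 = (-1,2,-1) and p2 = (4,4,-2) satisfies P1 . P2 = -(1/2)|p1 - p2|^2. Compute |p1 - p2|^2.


p1 - p2 = (-5, -2, 1)
|p1 - p2|^2 = (-5)^2 + (-2)^2 + 1^2
= 25 + 4 + 1
= 30


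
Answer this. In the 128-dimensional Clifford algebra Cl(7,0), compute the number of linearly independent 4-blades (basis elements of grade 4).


Number of grade-k basis blades in Cl(p,q) with n = p + q is C(n, k).
n = 7 + 0 = 7
C(7, 4) = 7! / (4! * 3!)
= 5040 / (24 * 6)
= 35


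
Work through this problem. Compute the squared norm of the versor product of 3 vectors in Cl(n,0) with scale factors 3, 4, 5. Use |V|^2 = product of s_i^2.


Each vector v_i has |v_i|^2 = s_i^2
Squared scales: 3^2 = 9, 4^2 = 16, 5^2 = 25
|V|^2 = 9 * 16 * 25
= 3600


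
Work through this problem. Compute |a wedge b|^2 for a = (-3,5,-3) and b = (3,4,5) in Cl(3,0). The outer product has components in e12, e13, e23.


a wedge b = (a1*b2 - a2*b1)*e12 + (a1*b3 - a3*b1)*e13 + (a2*b3 - a3*b2)*e23
e12 coeff: (-3)*4 - 5*3 = -12 - 15 = -27
e13 coeff: (-3)*5 - (-3)*3 = -15 - (-9) = -6
e23 coeff: 5*5 - (-3)*4 = 25 - (-12) = 37
|a wedge b|^2 = (-27)^2 + (-6)^2 + 37^2
= 729 + 36 + 1369
= 2134


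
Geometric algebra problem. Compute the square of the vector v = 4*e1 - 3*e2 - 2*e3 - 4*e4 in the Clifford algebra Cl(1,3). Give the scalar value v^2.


v^2 = sum of c_i^2 * e_i^2
Positive signature terms (e_i^2 = +1): 4^2 = 16
Negative signature terms (e_j^2 = -1): (-3)^2 + (-2)^2 + (-4)^2 = 29
v^2 = 16 - 29 = -13


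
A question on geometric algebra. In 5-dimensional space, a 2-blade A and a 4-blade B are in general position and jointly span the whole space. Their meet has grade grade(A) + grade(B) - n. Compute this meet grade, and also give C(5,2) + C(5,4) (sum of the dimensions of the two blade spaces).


Meet grade = grade(A) + grade(B) - n
= 2 + 4 - 5 = 1
C(5,2) = 10
C(5,4) = 5
dim_A + dim_B = 10 + 5 = 15


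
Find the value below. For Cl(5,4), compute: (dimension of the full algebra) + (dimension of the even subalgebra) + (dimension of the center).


n = 5 + 4 = 9
Total dim = 2^9 = 512
Even subalgebra dim = 2^8 = 256
n is odd, so center dim = 2
Sum = 512 + 256 + 2 = 770


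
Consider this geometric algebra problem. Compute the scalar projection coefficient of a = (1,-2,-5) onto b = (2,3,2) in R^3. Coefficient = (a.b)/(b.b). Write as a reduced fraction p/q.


Projection coefficient = (a . b) / (b . b)
a . b = 1*2 + (-2)*3 + (-5)*2
= 2 + (-6) + (-10) = -14
b . b = 2^2 + 3^2 + 2^2
= 4 + 9 + 4 = 17
Coefficient = -14/17
In lowest terms: -14/17


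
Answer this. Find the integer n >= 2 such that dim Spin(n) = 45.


dim Spin(n) = dim so(n) = n(n-1)/2.
Solve n(n-1)/2 = 45, i.e. n^2 - n - 90 = 0.
Discriminant = 1 + 8*45 = 361
n = (1 + sqrt(361))/2 = (1 + 19)/2 = 10


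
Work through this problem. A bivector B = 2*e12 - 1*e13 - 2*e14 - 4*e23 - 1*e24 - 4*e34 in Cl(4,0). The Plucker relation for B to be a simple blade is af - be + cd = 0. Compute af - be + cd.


Plucker relation: af - be + cd
a*f = 2*(-4) = -8
b*e = (-1)*(-1) = 1
c*d = (-2)*(-4) = 8
af - be + cd = -8 - 1 + 8
= -1


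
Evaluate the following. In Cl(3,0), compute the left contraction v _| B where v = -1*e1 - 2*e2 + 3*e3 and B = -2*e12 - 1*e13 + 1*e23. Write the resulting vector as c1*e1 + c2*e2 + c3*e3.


Left contraction v _| B = <vB>_1 (grade-1 part of the geometric product vB).
Using e1_|e12 = e2, e2_|e12 = -e1, e1_|e13 = e3, e3_|e13 = -e1, e2_|e23 = e3, e3_|e23 = -e2:
e1 coeff: -v2*b12 - v3*b13 = -(-2)*(-2) - (3)*(-1) = -1
e2 coeff: v1*b12 - v3*b23 = (-1)*(-2) - (3)*(1) = -1
e3 coeff: v1*b13 + v2*b23 = (-1)*(-1) + (-2)*(1) = -1
v _| B = -1*e1 - 1*e2 - 1*e3


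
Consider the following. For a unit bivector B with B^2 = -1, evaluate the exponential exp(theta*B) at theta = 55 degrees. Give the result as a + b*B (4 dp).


For a unit bivector B with B^2 = -1, the exponential series gives
e^(theta*B) = cos(theta) + sin(theta)*B (the GA analogue of Euler's formula).
theta = 55 degrees = 0.959931 rad
cos(55 deg) = 0.5736
sin(55 deg) = 0.8192
exp(theta*B) = 0.5736 + 0.8192*B


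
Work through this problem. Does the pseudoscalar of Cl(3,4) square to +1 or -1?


The pseudoscalar I = e1...e_n (product of all n generators) of Cl(p,q) satisfies I^2 = (-1)^(q + n(n-1)/2).
p = 3, q = 4, n = p + q = 7
n(n-1)/2 = 7 * 6 / 2 = 21
Exponent = q + n(n-1)/2 = 4 + 21 = 25
I^2 = (-1)^25 = -1


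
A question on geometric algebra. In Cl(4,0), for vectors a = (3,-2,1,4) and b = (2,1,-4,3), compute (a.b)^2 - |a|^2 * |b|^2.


a . b = 3*2 + (-2)*1 + 1*(-4) + 4*3
= 6 + (-2) + (-4) + 12 = 12
|a|^2 = 3^2 + (-2)^2 + 1^2 + 4^2 = 30
|b|^2 = 2^2 + 1^2 + (-4)^2 + 3^2 = 30
(a.b)^2 = 12^2 = 144
|a|^2 * |b|^2 = 30 * 30 = 900
Result = 144 - 900 = -756


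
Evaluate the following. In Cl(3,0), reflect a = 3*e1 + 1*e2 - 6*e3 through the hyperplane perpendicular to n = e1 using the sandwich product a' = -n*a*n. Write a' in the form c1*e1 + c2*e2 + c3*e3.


Reflection formula: a' = -n*a*n, with n = e1 (unit vector, n^2 = 1).
For reflection through hyperplane perp to e1:
The component along e1 flips sign, others stay.
a = (3, 1, -6)
a' = (-3, 1, -6)
a' = -3*e1 + 1*e2 - 6*e3


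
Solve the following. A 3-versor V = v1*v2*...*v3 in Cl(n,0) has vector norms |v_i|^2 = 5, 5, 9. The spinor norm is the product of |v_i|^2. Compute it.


Spinor norm N(V) = |v1|^2 * |v2|^2 * ... * |v3|^2
= 5 * 5 * 9
Running product: 5, 25, 225
N(V) = 225


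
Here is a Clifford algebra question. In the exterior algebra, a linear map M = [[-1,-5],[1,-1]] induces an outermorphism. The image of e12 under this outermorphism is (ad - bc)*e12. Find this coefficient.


The outermorphism of a linear map f sends e1^e2 to f(e1)^f(e2).
f(e1) = -1*e1 + 1*e2
f(e2) = -5*e1 - 1*e2
f(e1) ^ f(e2) = (-1*e1 + 1*e2) ^ (-5*e1 - 1*e2)
= (-1)*(-1)*e12 + 1*(-5)*e21
= (1 - (-5))*e12
= 6*e12
Coefficient = 6


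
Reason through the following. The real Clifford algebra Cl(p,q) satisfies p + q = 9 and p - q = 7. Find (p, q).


We need p + q = 9 and p - q = 7.
Adding: 2p = 9 + 7 = 16, so p = 8.
Then q = 9 - 8 = 1.
(p, q) = (8, 1)


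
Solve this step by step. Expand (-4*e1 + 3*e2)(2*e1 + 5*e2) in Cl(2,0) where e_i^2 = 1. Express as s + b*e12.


Expand: (-4*e1 + 3*e2)(2*e1 + 5*e2)
= (-4)*2*e1e1 + (-4)*5*e1e2 + 3*2*e2e1 + 3*5*e2e2
Using e1^2 = e2^2 = 1, e2e1 = -e1e2:
Scalar part s = (-4)*2 + 3*5 = -8 + 15 = 7
Bivector part b = (-4)*5 - 3*2 = -20 - 6 = -26
uv = 7 - 26*e12


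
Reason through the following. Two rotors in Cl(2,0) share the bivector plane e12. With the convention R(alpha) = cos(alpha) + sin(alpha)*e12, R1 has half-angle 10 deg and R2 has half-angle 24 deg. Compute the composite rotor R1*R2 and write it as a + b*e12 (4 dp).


Same-plane rotors commute and their half-angles add:
R1*R2 = cos(a1 + a2) + sin(a1 + a2)*e12.
a1 + a2 = 10 + 24 = 34 deg
cos(34 deg) = 0.8290
sin(34 deg) = 0.5592
R1*R2 = 0.8290 + 0.5592*e12


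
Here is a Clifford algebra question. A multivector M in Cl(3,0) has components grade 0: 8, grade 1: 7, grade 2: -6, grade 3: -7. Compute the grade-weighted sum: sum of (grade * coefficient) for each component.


Grade-weighted sum = sum of grade_k * coefficient_k
0*8 = 0
1*7 = 7
2*(-6) = -12
3*(-7) = -21
Total = 0 + 7 + (-12) + (-21) = -26


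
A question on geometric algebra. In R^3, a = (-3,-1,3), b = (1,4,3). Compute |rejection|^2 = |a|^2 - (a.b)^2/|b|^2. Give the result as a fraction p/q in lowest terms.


|a|^2 = (-3)^2 + (-1)^2 + 3^2 = 19
|b|^2 = 1^2 + 4^2 + 3^2 = 26
a . b = (-3)*1 + (-1)*4 + 3*3 = 2
(a.b)^2 = 2^2 = 4
|rej|^2 = 19 - 4/26
= (494 - 4)/26
= 490/26
In lowest terms: 245/13


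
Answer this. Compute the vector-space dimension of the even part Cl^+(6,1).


Even subalgebra dimension = 2^(n-1)
n = 6 + 1 = 7
2^(7 - 1) = 2^6 = 64
Verification: sum of C(7,k) for even k = 1 + 21 + 35 + 7 = 64
Result = 64


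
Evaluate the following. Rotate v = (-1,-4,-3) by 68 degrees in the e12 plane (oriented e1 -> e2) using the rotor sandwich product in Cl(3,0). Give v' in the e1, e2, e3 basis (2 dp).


Rotor R = cos(34deg) - sin(34deg)*e12
Rotation angle theta = 2 * 34 = 68 degrees in the e12 plane (e1 -> e2).
The component perpendicular to the plane (e3) is invariant: v'_3 = v3 = -3.00
cos(68deg) = 0.3746, sin(68deg) = 0.9272
v'_1 = v1*cos(theta) - v2*sin(theta) = -1*0.3746 - (-4)*0.9272 = 3.33
v'_2 = v1*sin(theta) + v2*cos(theta) = -1*0.9272 + (-4)*0.3746 = -2.43
v' = 3.33*e1 - 2.43*e2 - 3.00*e3


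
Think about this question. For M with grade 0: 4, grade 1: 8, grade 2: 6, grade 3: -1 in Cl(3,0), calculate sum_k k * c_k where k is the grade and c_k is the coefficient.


Grade-weighted sum = sum of grade_k * coefficient_k
0*4 = 0
1*8 = 8
2*6 = 12
3*(-1) = -3
Total = 0 + 8 + 12 + (-3) = 17


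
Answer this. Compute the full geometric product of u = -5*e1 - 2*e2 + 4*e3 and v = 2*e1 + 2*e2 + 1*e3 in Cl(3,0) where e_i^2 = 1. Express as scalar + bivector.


In Cl(3,0): e_i^2 = 1, e_ie_j = -e_je_i for i != j.
Scalar part = u . v = (-5)*2 + (-2)*2 + 4*1
= -10 + (-4) + 4 = -10
e12 coeff = (-5)*2 - (-2)*2 = -10 - (-4) = -6
e13 coeff = (-5)*1 - 4*2 = -5 - 8 = -13
e23 coeff = (-2)*1 - 4*2 = -2 - 8 = -10
uv = -10 - 6*e12 - 13*e13 - 10*e23


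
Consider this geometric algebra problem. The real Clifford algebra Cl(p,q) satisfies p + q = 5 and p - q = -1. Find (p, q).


We need p + q = 5 and p - q = -1.
Adding: 2p = 5 + (-1) = 4, so p = 2.
Then q = 5 - 2 = 3.
(p, q) = (2, 3)


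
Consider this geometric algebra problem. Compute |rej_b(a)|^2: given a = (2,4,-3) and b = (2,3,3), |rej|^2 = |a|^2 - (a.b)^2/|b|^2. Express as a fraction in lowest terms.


|a|^2 = 2^2 + 4^2 + (-3)^2 = 29
|b|^2 = 2^2 + 3^2 + 3^2 = 22
a . b = 2*2 + 4*3 + (-3)*3 = 7
(a.b)^2 = 7^2 = 49
|rej|^2 = 29 - 49/22
= (638 - 49)/22
= 589/22
In lowest terms: 589/22


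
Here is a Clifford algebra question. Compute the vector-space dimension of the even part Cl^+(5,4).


Even subalgebra dimension = 2^(n-1)
n = 5 + 4 = 9
2^(9 - 1) = 2^8 = 256
Verification: sum of C(9,k) for even k = 1 + 36 + 126 + 84 + 9 = 256
Result = 256


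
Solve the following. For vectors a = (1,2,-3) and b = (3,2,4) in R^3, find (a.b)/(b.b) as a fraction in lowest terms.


Projection coefficient = (a . b) / (b . b)
a . b = 1*3 + 2*2 + (-3)*4
= 3 + 4 + (-12) = -5
b . b = 3^2 + 2^2 + 4^2
= 9 + 4 + 16 = 29
Coefficient = -5/29
In lowest terms: -5/29


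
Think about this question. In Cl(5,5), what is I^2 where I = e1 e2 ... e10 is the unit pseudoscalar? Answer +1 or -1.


The pseudoscalar I = e1...e_n (product of all n generators) of Cl(p,q) satisfies I^2 = (-1)^(q + n(n-1)/2).
p = 5, q = 5, n = p + q = 10
n(n-1)/2 = 10 * 9 / 2 = 45
Exponent = q + n(n-1)/2 = 5 + 45 = 50
I^2 = (-1)^50 = +1


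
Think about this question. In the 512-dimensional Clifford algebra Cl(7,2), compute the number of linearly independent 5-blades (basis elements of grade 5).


Number of grade-k basis blades in Cl(p,q) with n = p + q is C(n, k).
n = 7 + 2 = 9
C(9, 5) = 9! / (5! * 4!)
= 362880 / (120 * 24)
= 126


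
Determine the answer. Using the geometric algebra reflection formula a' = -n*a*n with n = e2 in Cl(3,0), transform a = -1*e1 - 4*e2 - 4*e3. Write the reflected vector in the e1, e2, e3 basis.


Reflection formula: a' = -n*a*n, with n = e2 (unit vector, n^2 = 1).
For reflection through hyperplane perp to e2:
The component along e2 flips sign, others stay.
a = (-1, -4, -4)
a' = (-1, 4, -4)
a' = -1*e1 + 4*e2 - 4*e3


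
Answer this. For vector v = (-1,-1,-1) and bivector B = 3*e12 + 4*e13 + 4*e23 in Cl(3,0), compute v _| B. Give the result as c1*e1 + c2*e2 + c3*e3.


Left contraction v _| B = <vB>_1 (grade-1 part of the geometric product vB).
Using e1_|e12 = e2, e2_|e12 = -e1, e1_|e13 = e3, e3_|e13 = -e1, e2_|e23 = e3, e3_|e23 = -e2:
e1 coeff: -v2*b12 - v3*b13 = -(-1)*(3) - (-1)*(4) = 7
e2 coeff: v1*b12 - v3*b23 = (-1)*(3) - (-1)*(4) = 1
e3 coeff: v1*b13 + v2*b23 = (-1)*(4) + (-1)*(4) = -8
v _| B = 7*e1 + 1*e2 - 8*e3


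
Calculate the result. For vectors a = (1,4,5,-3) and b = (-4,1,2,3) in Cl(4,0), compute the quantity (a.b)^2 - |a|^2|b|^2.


a . b = 1*(-4) + 4*1 + 5*2 + (-3)*3
= -4 + 4 + 10 + (-9) = 1
|a|^2 = 1^2 + 4^2 + 5^2 + (-3)^2 = 51
|b|^2 = (-4)^2 + 1^2 + 2^2 + 3^2 = 30
(a.b)^2 = 1^2 = 1
|a|^2 * |b|^2 = 51 * 30 = 1530
Result = 1 - 1530 = -1529


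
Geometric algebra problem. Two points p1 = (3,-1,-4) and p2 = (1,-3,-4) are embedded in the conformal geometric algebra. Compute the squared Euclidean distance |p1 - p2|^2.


p1 - p2 = (2, 2, 0)
|p1 - p2|^2 = 2^2 + 2^2 + 0^2
= 4 + 4 + 0
= 8


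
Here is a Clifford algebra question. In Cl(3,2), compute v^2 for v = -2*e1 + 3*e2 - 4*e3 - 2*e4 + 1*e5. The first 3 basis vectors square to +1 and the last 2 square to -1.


v^2 = sum of c_i^2 * e_i^2
Positive signature terms (e_i^2 = +1): (-2)^2 + 3^2 + (-4)^2 = 29
Negative signature terms (e_j^2 = -1): (-2)^2 + 1^2 = 5
v^2 = 29 - 5 = 24


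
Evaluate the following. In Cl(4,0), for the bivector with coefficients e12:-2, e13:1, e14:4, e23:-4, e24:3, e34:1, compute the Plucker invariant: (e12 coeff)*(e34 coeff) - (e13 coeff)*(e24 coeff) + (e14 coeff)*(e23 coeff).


Plucker relation: af - be + cd
a*f = (-2)*1 = -2
b*e = 1*3 = 3
c*d = 4*(-4) = -16
af - be + cd = -2 - 3 + (-16)
= -21


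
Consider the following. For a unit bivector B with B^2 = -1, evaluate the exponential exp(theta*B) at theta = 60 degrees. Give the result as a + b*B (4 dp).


For a unit bivector B with B^2 = -1, the exponential series gives
e^(theta*B) = cos(theta) + sin(theta)*B (the GA analogue of Euler's formula).
theta = 60 degrees = 1.047198 rad
cos(60 deg) = 0.5000
sin(60 deg) = 0.8660
exp(theta*B) = 0.5000 + 0.8660*B


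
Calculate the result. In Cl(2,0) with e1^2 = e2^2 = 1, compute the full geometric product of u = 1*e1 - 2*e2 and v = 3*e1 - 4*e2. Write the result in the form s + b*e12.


Expand: (1*e1 - 2*e2)(3*e1 - 4*e2)
= 1*3*e1e1 + 1*(-4)*e1e2 + (-2)*3*e2e1 + (-2)*(-4)*e2e2
Using e1^2 = e2^2 = 1, e2e1 = -e1e2:
Scalar part s = 1*3 + (-2)*(-4) = 3 + 8 = 11
Bivector part b = 1*(-4) - (-2)*3 = -4 - (-6) = 2
uv = 11 + 2*e12


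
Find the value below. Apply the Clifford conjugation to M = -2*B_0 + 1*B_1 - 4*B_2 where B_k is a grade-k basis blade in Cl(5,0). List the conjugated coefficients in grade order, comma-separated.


Clifford conjugate sign for grade k: (-1)^(k(k+1)/2)
Grade 0: (-1)^(0*1/2) = (-1)^0 = 1, coeff -2 -> -2
Grade 1: (-1)^(1*2/2) = (-1)^1 = -1, coeff 1 -> -1
Grade 2: (-1)^(2*3/2) = (-1)^3 = -1, coeff -4 -> 4
Conjugated coefficients: -2, -1, 4


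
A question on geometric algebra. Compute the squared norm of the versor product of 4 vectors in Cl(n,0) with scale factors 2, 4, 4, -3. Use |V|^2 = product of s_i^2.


Each vector v_i has |v_i|^2 = s_i^2
Squared scales: 2^2 = 4, 4^2 = 16, 4^2 = 16, (-3)^2 = 9
|V|^2 = 4 * 16 * 16 * 9
= 9216


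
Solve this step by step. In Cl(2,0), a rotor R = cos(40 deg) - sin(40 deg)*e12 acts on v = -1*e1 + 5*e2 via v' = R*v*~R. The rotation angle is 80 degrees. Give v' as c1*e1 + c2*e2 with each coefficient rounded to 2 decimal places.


Rotor R = cos(40deg) - sin(40deg)*e12
Rotation angle theta = 2 * 40 = 80 degrees
v' = R*v*~R rotates v by theta.
cos(80deg) = 0.1736, sin(80deg) = 0.9848
v'_1 = -1*cos(80deg) - 5*sin(80deg)
= -1*0.1736 - 5*0.9848
= -5.10
v'_2 = -1*sin(80deg) + 5*cos(80deg)
= -1*0.9848 + 5*0.1736
= -0.12
v' = -5.10*e1 - 0.12*e2


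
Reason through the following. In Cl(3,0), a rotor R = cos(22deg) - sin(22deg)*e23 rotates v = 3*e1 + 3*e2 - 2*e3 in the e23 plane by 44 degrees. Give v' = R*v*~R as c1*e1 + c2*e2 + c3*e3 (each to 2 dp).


Rotor R = cos(22deg) - sin(22deg)*e23
Rotation angle theta = 2 * 22 = 44 degrees in the e23 plane (e2 -> e3).
The component perpendicular to the plane (e1) is invariant: v'_1 = v1 = 3.00
cos(44deg) = 0.7193, sin(44deg) = 0.6947
v'_2 = v2*cos(theta) - v3*sin(theta) = 3*0.7193 - (-2)*0.6947 = 3.55
v'_3 = v2*sin(theta) + v3*cos(theta) = 3*0.6947 + (-2)*0.7193 = 0.65
v' = 3.00*e1 + 3.55*e2 + 0.65*e3


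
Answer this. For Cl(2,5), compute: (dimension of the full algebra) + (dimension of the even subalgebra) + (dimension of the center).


n = 2 + 5 = 7
Total dim = 2^7 = 128
Even subalgebra dim = 2^6 = 64
n is odd, so center dim = 2
Sum = 128 + 64 + 2 = 194


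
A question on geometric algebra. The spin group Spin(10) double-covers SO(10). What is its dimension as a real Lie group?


Spin(n) double-covers SO(n); both have Lie algebra so(n) of dimension n(n-1)/2.
n = 10
n(n-1) = 10 * 9 = 90
dim Spin(10) = 90/2 = 45


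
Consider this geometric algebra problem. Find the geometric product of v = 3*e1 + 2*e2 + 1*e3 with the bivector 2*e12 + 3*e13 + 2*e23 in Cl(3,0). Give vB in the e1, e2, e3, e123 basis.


vB has grade-1 (vector) and grade-3 (trivector) parts: vB = (v _| B) + (v ^ B).
Vector part <vB>_1:
  e1: -v2*b12 - v3*b13 = -(2)*(2) - (1)*(3) = -7
  e2: v1*b12 - v3*b23 = (3)*(2) - (1)*(2) = 4
  e3: v1*b13 + v2*b23 = (3)*(3) + (2)*(2) = 13
Trivector part <vB>_3:
  e123: v1*b23 - v2*b13 + v3*b12 = (3)*(2) - (2)*(3) + (1)*(2) = 2
vB = -7*e1 + 4*e2 + 13*e3 + 2*e123


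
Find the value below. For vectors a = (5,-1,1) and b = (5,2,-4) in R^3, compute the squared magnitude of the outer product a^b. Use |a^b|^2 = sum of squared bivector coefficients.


a wedge b = (a1*b2 - a2*b1)*e12 + (a1*b3 - a3*b1)*e13 + (a2*b3 - a3*b2)*e23
e12 coeff: 5*2 - (-1)*5 = 10 - (-5) = 15
e13 coeff: 5*(-4) - 1*5 = -20 - 5 = -25
e23 coeff: (-1)*(-4) - 1*2 = 4 - 2 = 2
|a wedge b|^2 = 15^2 + (-25)^2 + 2^2
= 225 + 625 + 4
= 854


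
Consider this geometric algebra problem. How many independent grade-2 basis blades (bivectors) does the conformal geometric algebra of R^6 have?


The conformal model of R^6 uses Cl(7,1) with m = 6 + 2 = 8 generators.
Number of grade-2 blades = C(m, 2) = C(8, 2)
= 8*7/2 = 28


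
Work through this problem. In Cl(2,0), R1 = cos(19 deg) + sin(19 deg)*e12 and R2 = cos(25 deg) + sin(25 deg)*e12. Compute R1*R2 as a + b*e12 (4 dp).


Same-plane rotors commute and their half-angles add:
R1*R2 = cos(a1 + a2) + sin(a1 + a2)*e12.
a1 + a2 = 19 + 25 = 44 deg
cos(44 deg) = 0.7193
sin(44 deg) = 0.6947
R1*R2 = 0.7193 + 0.6947*e12


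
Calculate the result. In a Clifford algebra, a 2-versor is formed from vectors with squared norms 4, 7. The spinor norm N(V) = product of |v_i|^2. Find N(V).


Spinor norm N(V) = |v1|^2 * |v2|^2 * ... * |v2|^2
= 4 * 7
Running product: 4, 28
N(V) = 28


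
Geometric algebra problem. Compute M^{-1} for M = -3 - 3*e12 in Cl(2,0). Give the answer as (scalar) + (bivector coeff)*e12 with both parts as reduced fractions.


M = -3 - 3*e12, where e12^2 = -1.
Since M commutes with its reverse ~M = a - b*e12, M * ~M = a^2 - b^2*e12^2 = a^2 + b^2.
So M^{-1} = ~M / (a^2 + b^2) = (a - b*e12)/(a^2 + b^2).
a^2 + b^2 = 9 + 9 = 18
Scalar part = -3/18 = -1/6
Bivector coeff = 3/18 = 1/6
M^{-1} = -1/6 + 1/6*e12


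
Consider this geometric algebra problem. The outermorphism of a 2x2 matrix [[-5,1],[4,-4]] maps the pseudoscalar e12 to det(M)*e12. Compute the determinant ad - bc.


The outermorphism of a linear map f sends e1^e2 to f(e1)^f(e2).
f(e1) = -5*e1 + 4*e2
f(e2) = 1*e1 - 4*e2
f(e1) ^ f(e2) = (-5*e1 + 4*e2) ^ (1*e1 - 4*e2)
= (-5)*(-4)*e12 + 4*1*e21
= (20 - 4)*e12
= 16*e12
Coefficient = 16


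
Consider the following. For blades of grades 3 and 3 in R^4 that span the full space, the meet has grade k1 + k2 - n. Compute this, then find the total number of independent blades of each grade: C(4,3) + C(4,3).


Meet grade = grade(A) + grade(B) - n
= 3 + 3 - 4 = 2
C(4,3) = 4
C(4,3) = 4
dim_A + dim_B = 4 + 4 = 8


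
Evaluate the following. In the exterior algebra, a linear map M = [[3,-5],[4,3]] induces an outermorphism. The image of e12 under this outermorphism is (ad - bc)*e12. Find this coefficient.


The outermorphism of a linear map f sends e1^e2 to f(e1)^f(e2).
f(e1) = 3*e1 + 4*e2
f(e2) = -5*e1 + 3*e2
f(e1) ^ f(e2) = (3*e1 + 4*e2) ^ (-5*e1 + 3*e2)
= 3*3*e12 + 4*(-5)*e21
= (9 - (-20))*e12
= 29*e12
Coefficient = 29


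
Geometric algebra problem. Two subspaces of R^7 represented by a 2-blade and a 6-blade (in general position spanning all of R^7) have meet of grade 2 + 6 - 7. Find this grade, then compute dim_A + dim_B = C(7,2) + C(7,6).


Meet grade = grade(A) + grade(B) - n
= 2 + 6 - 7 = 1
C(7,2) = 21
C(7,6) = 7
dim_A + dim_B = 21 + 7 = 28


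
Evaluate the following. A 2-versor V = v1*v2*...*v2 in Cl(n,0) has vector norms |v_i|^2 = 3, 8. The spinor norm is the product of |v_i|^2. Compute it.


Spinor norm N(V) = |v1|^2 * |v2|^2 * ... * |v2|^2
= 3 * 8
Running product: 3, 24
N(V) = 24


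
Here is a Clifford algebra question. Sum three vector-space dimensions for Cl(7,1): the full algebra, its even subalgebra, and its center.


n = 7 + 1 = 8
Total dim = 2^8 = 256
Even subalgebra dim = 2^7 = 128
n is even, so center dim = 1
Sum = 256 + 128 + 1 = 385


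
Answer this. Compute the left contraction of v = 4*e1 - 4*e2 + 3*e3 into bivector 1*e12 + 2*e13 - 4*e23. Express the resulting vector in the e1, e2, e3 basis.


Left contraction v _| B = <vB>_1 (grade-1 part of the geometric product vB).
Using e1_|e12 = e2, e2_|e12 = -e1, e1_|e13 = e3, e3_|e13 = -e1, e2_|e23 = e3, e3_|e23 = -e2:
e1 coeff: -v2*b12 - v3*b13 = -(-4)*(1) - (3)*(2) = -2
e2 coeff: v1*b12 - v3*b23 = (4)*(1) - (3)*(-4) = 16
e3 coeff: v1*b13 + v2*b23 = (4)*(2) + (-4)*(-4) = 24
v _| B = -2*e1 + 16*e2 + 24*e3


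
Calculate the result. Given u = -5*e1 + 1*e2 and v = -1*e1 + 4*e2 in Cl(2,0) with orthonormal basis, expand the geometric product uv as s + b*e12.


Expand: (-5*e1 + 1*e2)(-1*e1 + 4*e2)
= (-5)*(-1)*e1e1 + (-5)*4*e1e2 + 1*(-1)*e2e1 + 1*4*e2e2
Using e1^2 = e2^2 = 1, e2e1 = -e1e2:
Scalar part s = (-5)*(-1) + 1*4 = 5 + 4 = 9
Bivector part b = (-5)*4 - 1*(-1) = -20 - (-1) = -19
uv = 9 - 19*e12


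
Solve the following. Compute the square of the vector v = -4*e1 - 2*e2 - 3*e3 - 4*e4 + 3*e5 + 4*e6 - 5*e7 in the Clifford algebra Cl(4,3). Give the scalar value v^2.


v^2 = sum of c_i^2 * e_i^2
Positive signature terms (e_i^2 = +1): (-4)^2 + (-2)^2 + (-3)^2 + (-4)^2 = 45
Negative signature terms (e_j^2 = -1): 3^2 + 4^2 + (-5)^2 = 50
v^2 = 45 - 50 = -5


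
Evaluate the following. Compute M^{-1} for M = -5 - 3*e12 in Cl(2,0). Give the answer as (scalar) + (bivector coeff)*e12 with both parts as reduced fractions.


M = -5 - 3*e12, where e12^2 = -1.
Since M commutes with its reverse ~M = a - b*e12, M * ~M = a^2 - b^2*e12^2 = a^2 + b^2.
So M^{-1} = ~M / (a^2 + b^2) = (a - b*e12)/(a^2 + b^2).
a^2 + b^2 = 25 + 9 = 34
Scalar part = -5/34 = -5/34
Bivector coeff = 3/34 = 3/34
M^{-1} = -5/34 + 3/34*e12


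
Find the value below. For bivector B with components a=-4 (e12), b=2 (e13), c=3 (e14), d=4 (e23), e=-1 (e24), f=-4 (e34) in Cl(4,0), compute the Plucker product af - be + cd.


Plucker relation: af - be + cd
a*f = (-4)*(-4) = 16
b*e = 2*(-1) = -2
c*d = 3*4 = 12
af - be + cd = 16 - (-2) + 12
= 30


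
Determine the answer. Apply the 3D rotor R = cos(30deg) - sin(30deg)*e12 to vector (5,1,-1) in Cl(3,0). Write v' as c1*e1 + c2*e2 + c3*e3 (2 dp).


Rotor R = cos(30deg) - sin(30deg)*e12
Rotation angle theta = 2 * 30 = 60 degrees in the e12 plane (e1 -> e2).
The component perpendicular to the plane (e3) is invariant: v'_3 = v3 = -1.00
cos(60deg) = 0.5000, sin(60deg) = 0.8660
v'_1 = v1*cos(theta) - v2*sin(theta) = 5*0.5000 - 1*0.8660 = 1.63
v'_2 = v1*sin(theta) + v2*cos(theta) = 5*0.8660 + 1*0.5000 = 4.83
v' = 1.63*e1 + 4.83*e2 - 1.00*e3


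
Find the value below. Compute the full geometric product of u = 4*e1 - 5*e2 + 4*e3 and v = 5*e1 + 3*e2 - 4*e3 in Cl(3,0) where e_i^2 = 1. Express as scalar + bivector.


In Cl(3,0): e_i^2 = 1, e_ie_j = -e_je_i for i != j.
Scalar part = u . v = 4*5 + (-5)*3 + 4*(-4)
= 20 + (-15) + (-16) = -11
e12 coeff = 4*3 - (-5)*5 = 12 - (-25) = 37
e13 coeff = 4*(-4) - 4*5 = -16 - 20 = -36
e23 coeff = (-5)*(-4) - 4*3 = 20 - 12 = 8
uv = -11 + 37*e12 - 36*e13 + 8*e23


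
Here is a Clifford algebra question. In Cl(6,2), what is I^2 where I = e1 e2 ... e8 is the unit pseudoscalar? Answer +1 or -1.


The pseudoscalar I = e1...e_n (product of all n generators) of Cl(p,q) satisfies I^2 = (-1)^(q + n(n-1)/2).
p = 6, q = 2, n = p + q = 8
n(n-1)/2 = 8 * 7 / 2 = 28
Exponent = q + n(n-1)/2 = 2 + 28 = 30
I^2 = (-1)^30 = +1


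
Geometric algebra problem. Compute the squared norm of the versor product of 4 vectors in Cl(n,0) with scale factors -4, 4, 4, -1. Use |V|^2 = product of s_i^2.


Each vector v_i has |v_i|^2 = s_i^2
Squared scales: (-4)^2 = 16, 4^2 = 16, 4^2 = 16, (-1)^2 = 1
|V|^2 = 16 * 16 * 16 * 1
= 4096


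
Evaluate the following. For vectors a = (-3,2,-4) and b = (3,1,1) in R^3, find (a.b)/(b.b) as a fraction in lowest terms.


Projection coefficient = (a . b) / (b . b)
a . b = (-3)*3 + 2*1 + (-4)*1
= -9 + 2 + (-4) = -11
b . b = 3^2 + 1^2 + 1^2
= 9 + 1 + 1 = 11
Coefficient = -11/11
In lowest terms: -1/1


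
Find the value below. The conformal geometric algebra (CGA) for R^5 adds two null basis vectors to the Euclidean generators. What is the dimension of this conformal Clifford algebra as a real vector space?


The conformal model of R^5 uses Cl(6,1): the 5 Euclidean generators plus two extra orthogonal generators e+ (e+^2 = +1) and e- (e-^2 = -1), from which the null vectors e0, einf are built.
Number of generators m = 5 + 2 = 7.
dim Cl(p,q) = 2^m = 2^7 = 128


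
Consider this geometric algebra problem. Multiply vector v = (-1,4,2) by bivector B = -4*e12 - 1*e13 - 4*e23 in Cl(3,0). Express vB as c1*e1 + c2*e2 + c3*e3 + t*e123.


vB has grade-1 (vector) and grade-3 (trivector) parts: vB = (v _| B) + (v ^ B).
Vector part <vB>_1:
  e1: -v2*b12 - v3*b13 = -(4)*(-4) - (2)*(-1) = 18
  e2: v1*b12 - v3*b23 = (-1)*(-4) - (2)*(-4) = 12
  e3: v1*b13 + v2*b23 = (-1)*(-1) + (4)*(-4) = -15
Trivector part <vB>_3:
  e123: v1*b23 - v2*b13 + v3*b12 = (-1)*(-4) - (4)*(-1) + (2)*(-4) = 0
vB = 18*e1 + 12*e2 - 15*e3 + 0*e123


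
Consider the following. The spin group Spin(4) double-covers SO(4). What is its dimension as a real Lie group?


Spin(n) double-covers SO(n); both have Lie algebra so(n) of dimension n(n-1)/2.
n = 4
n(n-1) = 4 * 3 = 12
dim Spin(4) = 12/2 = 6


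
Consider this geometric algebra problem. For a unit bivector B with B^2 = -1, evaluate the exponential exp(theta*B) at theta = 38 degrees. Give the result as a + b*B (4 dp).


For a unit bivector B with B^2 = -1, the exponential series gives
e^(theta*B) = cos(theta) + sin(theta)*B (the GA analogue of Euler's formula).
theta = 38 degrees = 0.663225 rad
cos(38 deg) = 0.7880
sin(38 deg) = 0.6157
exp(theta*B) = 0.7880 + 0.6157*B


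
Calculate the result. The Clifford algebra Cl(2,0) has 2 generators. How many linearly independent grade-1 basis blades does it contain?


Number of grade-k basis blades in Cl(p,q) with n = p + q is C(n, k).
n = 2 + 0 = 2
C(2, 1) = 2! / (1! * 1!)
= 2 / (1 * 1)
= 2


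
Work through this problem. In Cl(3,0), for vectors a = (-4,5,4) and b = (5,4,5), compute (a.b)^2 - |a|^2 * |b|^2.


a . b = (-4)*5 + 5*4 + 4*5
= -20 + 20 + 20 = 20
|a|^2 = (-4)^2 + 5^2 + 4^2 = 57
|b|^2 = 5^2 + 4^2 + 5^2 = 66
(a.b)^2 = 20^2 = 400
|a|^2 * |b|^2 = 57 * 66 = 3762
Result = 400 - 3762 = -3362


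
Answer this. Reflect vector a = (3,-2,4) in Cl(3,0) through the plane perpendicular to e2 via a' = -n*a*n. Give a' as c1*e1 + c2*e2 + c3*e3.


Reflection formula: a' = -n*a*n, with n = e2 (unit vector, n^2 = 1).
For reflection through hyperplane perp to e2:
The component along e2 flips sign, others stay.
a = (3, -2, 4)
a' = (3, 2, 4)
a' = 3*e1 + 2*e2 + 4*e3


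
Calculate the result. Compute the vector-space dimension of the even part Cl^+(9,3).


Even subalgebra dimension = 2^(n-1)
n = 9 + 3 = 12
2^(12 - 1) = 2^11 = 2048
Verification: sum of C(12,k) for even k = 1 + 66 + 495 + 924 + 495 + 66 + 1 = 2048
Result = 2048


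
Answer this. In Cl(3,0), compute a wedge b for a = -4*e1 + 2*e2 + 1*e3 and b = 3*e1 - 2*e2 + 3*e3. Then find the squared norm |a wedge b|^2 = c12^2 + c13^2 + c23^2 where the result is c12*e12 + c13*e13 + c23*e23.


a wedge b = (a1*b2 - a2*b1)*e12 + (a1*b3 - a3*b1)*e13 + (a2*b3 - a3*b2)*e23
e12 coeff: (-4)*(-2) - 2*3 = 8 - 6 = 2
e13 coeff: (-4)*3 - 1*3 = -12 - 3 = -15
e23 coeff: 2*3 - 1*(-2) = 6 - (-2) = 8
|a wedge b|^2 = 2^2 + (-15)^2 + 8^2
= 4 + 225 + 64
= 293


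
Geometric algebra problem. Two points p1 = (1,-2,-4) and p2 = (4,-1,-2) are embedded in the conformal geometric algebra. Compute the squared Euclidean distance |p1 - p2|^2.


p1 - p2 = (-3, -1, -2)
|p1 - p2|^2 = (-3)^2 + (-1)^2 + (-2)^2
= 9 + 1 + 4
= 14


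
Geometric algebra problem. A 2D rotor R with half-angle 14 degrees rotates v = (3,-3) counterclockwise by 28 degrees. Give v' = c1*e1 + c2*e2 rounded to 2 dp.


Rotor R = cos(14deg) - sin(14deg)*e12
Rotation angle theta = 2 * 14 = 28 degrees
v' = R*v*~R rotates v by theta.
cos(28deg) = 0.8829, sin(28deg) = 0.4695
v'_1 = 3*cos(28deg) - (-3)*sin(28deg)
= 3*0.8829 - (-3)*0.4695
= 4.06
v'_2 = 3*sin(28deg) + (-3)*cos(28deg)
= 3*0.4695 + (-3)*0.8829
= -1.24
v' = 4.06*e1 - 1.24*e2


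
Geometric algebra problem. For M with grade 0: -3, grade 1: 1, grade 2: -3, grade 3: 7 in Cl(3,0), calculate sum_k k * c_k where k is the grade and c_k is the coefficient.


Grade-weighted sum = sum of grade_k * coefficient_k
0*(-3) = 0
1*1 = 1
2*(-3) = -6
3*7 = 21
Total = 0 + 1 + (-6) + 21 = 16


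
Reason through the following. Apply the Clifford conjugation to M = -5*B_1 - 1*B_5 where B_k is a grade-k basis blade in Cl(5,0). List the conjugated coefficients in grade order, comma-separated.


Clifford conjugate sign for grade k: (-1)^(k(k+1)/2)
Grade 1: (-1)^(1*2/2) = (-1)^1 = -1, coeff -5 -> 5
Grade 5: (-1)^(5*6/2) = (-1)^15 = -1, coeff -1 -> 1
Conjugated coefficients: 5, 1


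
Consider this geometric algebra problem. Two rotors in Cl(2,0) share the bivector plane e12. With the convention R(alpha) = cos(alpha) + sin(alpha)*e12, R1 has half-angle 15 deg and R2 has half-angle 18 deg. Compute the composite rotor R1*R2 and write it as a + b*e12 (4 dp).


Same-plane rotors commute and their half-angles add:
R1*R2 = cos(a1 + a2) + sin(a1 + a2)*e12.
a1 + a2 = 15 + 18 = 33 deg
cos(33 deg) = 0.8387
sin(33 deg) = 0.5446
R1*R2 = 0.8387 + 0.5446*e12


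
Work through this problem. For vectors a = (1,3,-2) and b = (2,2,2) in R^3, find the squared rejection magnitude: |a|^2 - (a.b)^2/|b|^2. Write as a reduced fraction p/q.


|a|^2 = 1^2 + 3^2 + (-2)^2 = 14
|b|^2 = 2^2 + 2^2 + 2^2 = 12
a . b = 1*2 + 3*2 + (-2)*2 = 4
(a.b)^2 = 4^2 = 16
|rej|^2 = 14 - 16/12
= (168 - 16)/12
= 152/12
In lowest terms: 38/3


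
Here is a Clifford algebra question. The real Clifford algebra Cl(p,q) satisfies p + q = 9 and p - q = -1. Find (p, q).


We need p + q = 9 and p - q = -1.
Adding: 2p = 9 + (-1) = 8, so p = 4.
Then q = 9 - 4 = 5.
(p, q) = (4, 5)


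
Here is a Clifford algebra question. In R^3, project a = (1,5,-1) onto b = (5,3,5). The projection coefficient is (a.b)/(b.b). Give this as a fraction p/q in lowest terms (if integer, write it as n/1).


Projection coefficient = (a . b) / (b . b)
a . b = 1*5 + 5*3 + (-1)*5
= 5 + 15 + (-5) = 15
b . b = 5^2 + 3^2 + 5^2
= 25 + 9 + 25 = 59
Coefficient = 15/59
In lowest terms: 15/59


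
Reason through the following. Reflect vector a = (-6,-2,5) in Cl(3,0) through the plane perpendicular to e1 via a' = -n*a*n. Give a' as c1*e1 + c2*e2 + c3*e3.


Reflection formula: a' = -n*a*n, with n = e1 (unit vector, n^2 = 1).
For reflection through hyperplane perp to e1:
The component along e1 flips sign, others stay.
a = (-6, -2, 5)
a' = (6, -2, 5)
a' = 6*e1 - 2*e2 + 5*e3


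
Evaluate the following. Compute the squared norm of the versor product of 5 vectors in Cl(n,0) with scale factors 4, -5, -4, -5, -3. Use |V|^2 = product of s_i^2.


Each vector v_i has |v_i|^2 = s_i^2
Squared scales: 4^2 = 16, (-5)^2 = 25, (-4)^2 = 16, (-5)^2 = 25, (-3)^2 = 9
|V|^2 = 16 * 25 * 16 * 25 * 9
= 1440000


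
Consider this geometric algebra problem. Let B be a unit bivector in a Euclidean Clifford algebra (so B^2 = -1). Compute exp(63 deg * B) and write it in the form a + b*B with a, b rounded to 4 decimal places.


For a unit bivector B with B^2 = -1, the exponential series gives
e^(theta*B) = cos(theta) + sin(theta)*B (the GA analogue of Euler's formula).
theta = 63 degrees = 1.099557 rad
cos(63 deg) = 0.4540
sin(63 deg) = 0.8910
exp(theta*B) = 0.4540 + 0.8910*B


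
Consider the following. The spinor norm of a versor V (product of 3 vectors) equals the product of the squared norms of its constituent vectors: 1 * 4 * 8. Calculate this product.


Spinor norm N(V) = |v1|^2 * |v2|^2 * ... * |v3|^2
= 1 * 4 * 8
Running product: 1, 4, 32
N(V) = 32


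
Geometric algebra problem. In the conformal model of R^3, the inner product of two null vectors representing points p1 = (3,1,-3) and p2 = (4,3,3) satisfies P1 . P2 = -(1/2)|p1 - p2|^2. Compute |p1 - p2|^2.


p1 - p2 = (-1, -2, -6)
|p1 - p2|^2 = (-1)^2 + (-2)^2 + (-6)^2
= 1 + 4 + 36
= 41


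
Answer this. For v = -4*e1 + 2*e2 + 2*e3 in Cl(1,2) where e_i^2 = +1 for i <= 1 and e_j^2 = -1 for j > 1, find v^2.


v^2 = sum of c_i^2 * e_i^2
Positive signature terms (e_i^2 = +1): (-4)^2 = 16
Negative signature terms (e_j^2 = -1): 2^2 + 2^2 = 8
v^2 = 16 - 8 = 8


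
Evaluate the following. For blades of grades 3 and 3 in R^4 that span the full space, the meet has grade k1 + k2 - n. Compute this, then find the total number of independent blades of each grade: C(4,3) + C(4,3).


Meet grade = grade(A) + grade(B) - n
= 3 + 3 - 4 = 2
C(4,3) = 4
C(4,3) = 4
dim_A + dim_B = 4 + 4 = 8


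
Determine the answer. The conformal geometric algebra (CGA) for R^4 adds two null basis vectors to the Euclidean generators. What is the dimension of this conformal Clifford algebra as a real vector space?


The conformal model of R^4 uses Cl(5,1): the 4 Euclidean generators plus two extra orthogonal generators e+ (e+^2 = +1) and e- (e-^2 = -1), from which the null vectors e0, einf are built.
Number of generators m = 4 + 2 = 6.
dim Cl(p,q) = 2^m = 2^6 = 64


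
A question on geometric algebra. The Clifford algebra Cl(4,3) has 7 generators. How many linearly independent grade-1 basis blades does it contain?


Number of grade-k basis blades in Cl(p,q) with n = p + q is C(n, k).
n = 4 + 3 = 7
C(7, 1) = 7! / (1! * 6!)
= 5040 / (1 * 720)
= 7


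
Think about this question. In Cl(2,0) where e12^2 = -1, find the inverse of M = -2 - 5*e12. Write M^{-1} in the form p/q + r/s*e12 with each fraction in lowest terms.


M = -2 - 5*e12, where e12^2 = -1.
Since M commutes with its reverse ~M = a - b*e12, M * ~M = a^2 - b^2*e12^2 = a^2 + b^2.
So M^{-1} = ~M / (a^2 + b^2) = (a - b*e12)/(a^2 + b^2).
a^2 + b^2 = 4 + 25 = 29
Scalar part = -2/29 = -2/29
Bivector coeff = 5/29 = 5/29
M^{-1} = -2/29 + 5/29*e12


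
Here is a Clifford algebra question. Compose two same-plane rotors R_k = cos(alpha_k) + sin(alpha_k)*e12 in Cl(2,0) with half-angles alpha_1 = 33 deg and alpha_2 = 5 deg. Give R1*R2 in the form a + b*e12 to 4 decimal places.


Same-plane rotors commute and their half-angles add:
R1*R2 = cos(a1 + a2) + sin(a1 + a2)*e12.
a1 + a2 = 33 + 5 = 38 deg
cos(38 deg) = 0.7880
sin(38 deg) = 0.6157
R1*R2 = 0.7880 + 0.6157*e12


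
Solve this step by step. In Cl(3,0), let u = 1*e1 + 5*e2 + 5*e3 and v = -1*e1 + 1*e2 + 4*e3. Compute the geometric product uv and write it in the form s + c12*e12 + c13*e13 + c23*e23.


In Cl(3,0): e_i^2 = 1, e_ie_j = -e_je_i for i != j.
Scalar part = u . v = 1*(-1) + 5*1 + 5*4
= -1 + 5 + 20 = 24
e12 coeff = 1*1 - 5*(-1) = 1 - (-5) = 6
e13 coeff = 1*4 - 5*(-1) = 4 - (-5) = 9
e23 coeff = 5*4 - 5*1 = 20 - 5 = 15
uv = 24 + 6*e12 + 9*e13 + 15*e23


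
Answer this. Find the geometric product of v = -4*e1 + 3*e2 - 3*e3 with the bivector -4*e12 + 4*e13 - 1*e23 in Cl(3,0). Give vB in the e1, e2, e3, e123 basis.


vB has grade-1 (vector) and grade-3 (trivector) parts: vB = (v _| B) + (v ^ B).
Vector part <vB>_1:
  e1: -v2*b12 - v3*b13 = -(3)*(-4) - (-3)*(4) = 24
  e2: v1*b12 - v3*b23 = (-4)*(-4) - (-3)*(-1) = 13
  e3: v1*b13 + v2*b23 = (-4)*(4) + (3)*(-1) = -19
Trivector part <vB>_3:
  e123: v1*b23 - v2*b13 + v3*b12 = (-4)*(-1) - (3)*(4) + (-3)*(-4) = 4
vB = 24*e1 + 13*e2 - 19*e3 + 4*e123


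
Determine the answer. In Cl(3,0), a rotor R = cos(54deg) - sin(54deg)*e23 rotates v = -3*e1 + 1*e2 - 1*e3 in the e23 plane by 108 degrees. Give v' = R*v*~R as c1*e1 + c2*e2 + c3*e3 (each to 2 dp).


Rotor R = cos(54deg) - sin(54deg)*e23
Rotation angle theta = 2 * 54 = 108 degrees in the e23 plane (e2 -> e3).
The component perpendicular to the plane (e1) is invariant: v'_1 = v1 = -3.00
cos(108deg) = -0.3090, sin(108deg) = 0.9511
v'_2 = v2*cos(theta) - v3*sin(theta) = 1*(-0.3090) - (-1)*0.9511 = 0.64
v'_3 = v2*sin(theta) + v3*cos(theta) = 1*0.9511 + (-1)*(-0.3090) = 1.26
v' = -3.00*e1 + 0.64*e2 + 1.26*e3


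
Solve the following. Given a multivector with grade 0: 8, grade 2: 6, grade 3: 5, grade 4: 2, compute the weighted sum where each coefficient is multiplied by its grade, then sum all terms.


Grade-weighted sum = sum of grade_k * coefficient_k
0*8 = 0
2*6 = 12
3*5 = 15
4*2 = 8
Total = 0 + 12 + 15 + 8 = 35


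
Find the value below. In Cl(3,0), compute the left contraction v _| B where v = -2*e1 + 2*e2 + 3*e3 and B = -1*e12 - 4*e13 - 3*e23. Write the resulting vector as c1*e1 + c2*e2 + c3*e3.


Left contraction v _| B = <vB>_1 (grade-1 part of the geometric product vB).
Using e1_|e12 = e2, e2_|e12 = -e1, e1_|e13 = e3, e3_|e13 = -e1, e2_|e23 = e3, e3_|e23 = -e2:
e1 coeff: -v2*b12 - v3*b13 = -(2)*(-1) - (3)*(-4) = 14
e2 coeff: v1*b12 - v3*b23 = (-2)*(-1) - (3)*(-3) = 11
e3 coeff: v1*b13 + v2*b23 = (-2)*(-4) + (2)*(-3) = 2
v _| B = 14*e1 + 11*e2 + 2*e3


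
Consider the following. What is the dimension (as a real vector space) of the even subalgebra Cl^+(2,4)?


Even subalgebra dimension = 2^(n-1)
n = 2 + 4 = 6
2^(6 - 1) = 2^5 = 32
Verification: sum of C(6,k) for even k = 1 + 15 + 15 + 1 = 32
Result = 32


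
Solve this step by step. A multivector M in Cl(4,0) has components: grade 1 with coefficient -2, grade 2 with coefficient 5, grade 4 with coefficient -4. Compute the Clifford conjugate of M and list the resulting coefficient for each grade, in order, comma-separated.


Clifford conjugate sign for grade k: (-1)^(k(k+1)/2)
Grade 1: (-1)^(1*2/2) = (-1)^1 = -1, coeff -2 -> 2
Grade 2: (-1)^(2*3/2) = (-1)^3 = -1, coeff 5 -> -5
Grade 4: (-1)^(4*5/2) = (-1)^10 = 1, coeff -4 -> -4
Conjugated coefficients: 2, -5, -4


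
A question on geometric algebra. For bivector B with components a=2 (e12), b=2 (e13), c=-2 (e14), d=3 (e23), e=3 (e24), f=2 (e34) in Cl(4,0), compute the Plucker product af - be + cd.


Plucker relation: af - be + cd
a*f = 2*2 = 4
b*e = 2*3 = 6
c*d = (-2)*3 = -6
af - be + cd = 4 - 6 + (-6)
= -8


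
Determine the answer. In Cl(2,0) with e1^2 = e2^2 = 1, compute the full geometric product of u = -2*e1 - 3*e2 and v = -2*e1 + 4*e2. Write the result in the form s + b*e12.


Expand: (-2*e1 - 3*e2)(-2*e1 + 4*e2)
= (-2)*(-2)*e1e1 + (-2)*4*e1e2 + (-3)*(-2)*e2e1 + (-3)*4*e2e2
Using e1^2 = e2^2 = 1, e2e1 = -e1e2:
Scalar part s = (-2)*(-2) + (-3)*4 = 4 + (-12) = -8
Bivector part b = (-2)*4 - (-3)*(-2) = -8 - 6 = -14
uv = -8 - 14*e12


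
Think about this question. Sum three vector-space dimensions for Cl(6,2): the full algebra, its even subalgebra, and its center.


n = 6 + 2 = 8
Total dim = 2^8 = 256
Even subalgebra dim = 2^7 = 128
n is even, so center dim = 1
Sum = 256 + 128 + 1 = 385


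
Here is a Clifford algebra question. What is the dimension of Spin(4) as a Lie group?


Spin(n) double-covers SO(n); both have Lie algebra so(n) of dimension n(n-1)/2.
n = 4
n(n-1) = 4 * 3 = 12
dim Spin(4) = 12/2 = 6


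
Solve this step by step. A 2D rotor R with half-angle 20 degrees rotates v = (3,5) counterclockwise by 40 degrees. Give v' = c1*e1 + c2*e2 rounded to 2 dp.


Rotor R = cos(20deg) - sin(20deg)*e12
Rotation angle theta = 2 * 20 = 40 degrees
v' = R*v*~R rotates v by theta.
cos(40deg) = 0.7660, sin(40deg) = 0.6428
v'_1 = 3*cos(40deg) - 5*sin(40deg)
= 3*0.7660 - 5*0.6428
= -0.92
v'_2 = 3*sin(40deg) + 5*cos(40deg)
= 3*0.6428 + 5*0.7660
= 5.76
v' = -0.92*e1 + 5.76*e2
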